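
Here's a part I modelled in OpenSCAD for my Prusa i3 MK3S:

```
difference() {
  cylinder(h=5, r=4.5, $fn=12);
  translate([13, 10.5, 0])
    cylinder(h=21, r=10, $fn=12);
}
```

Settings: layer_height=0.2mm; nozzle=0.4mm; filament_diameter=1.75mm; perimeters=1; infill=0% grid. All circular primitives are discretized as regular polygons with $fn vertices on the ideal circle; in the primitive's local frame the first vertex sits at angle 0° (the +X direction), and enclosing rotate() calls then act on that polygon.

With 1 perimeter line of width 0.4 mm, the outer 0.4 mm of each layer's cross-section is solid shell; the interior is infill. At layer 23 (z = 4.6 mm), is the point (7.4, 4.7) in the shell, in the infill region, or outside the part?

At z = 4.6 mm: the r=4.5 cylinder contributes a regular 12-gon of circumradius 4.5; the r=10 cylinder at (13, 10.5) gives a regular 12-gon of circumradius 10 (constant along its height); Taking the first minus the rest: starting from the r=4.5 cylinder, the r=10 cylinder at (13, 10.5) misses the remaining region (no effect) — 1 connected region. Overall, the cross-section is a single solid region. The nearest boundary edge runs (2.25, 3.90)→(3.90, 2.25); distance from the point to it = 4.27 mm. The point is not inside any of the regions above, so it lies outside the cross-section (4.27 mm from the nearest boundary).

outside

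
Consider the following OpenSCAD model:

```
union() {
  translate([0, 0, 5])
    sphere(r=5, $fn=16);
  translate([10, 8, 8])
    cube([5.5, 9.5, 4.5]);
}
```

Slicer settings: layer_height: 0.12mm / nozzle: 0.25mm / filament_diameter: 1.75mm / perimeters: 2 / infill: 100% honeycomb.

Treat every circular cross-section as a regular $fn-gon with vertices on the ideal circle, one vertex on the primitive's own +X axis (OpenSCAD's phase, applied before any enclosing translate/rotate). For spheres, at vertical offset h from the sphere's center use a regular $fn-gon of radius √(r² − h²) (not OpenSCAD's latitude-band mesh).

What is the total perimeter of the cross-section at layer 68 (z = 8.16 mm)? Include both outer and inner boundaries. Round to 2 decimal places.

At z = 8.16 mm: the sphere: section is a regular 16-gon, circumradius = √(r²−h²) = √(5²−3.16²) = 3.875 (perimeter = 2·16·3.875·sin(180°/16) = 24.19 mm); the 5.5×9.5 cube at (10, 8) contributes its full rectangle (perimeter 30.00 mm); Taking the union: the 2 present regions are separate (no shared area or edge), so areas and boundary lengths simply add and each stays a separate island — boundary = 54.19 mm. Overall, the cross-section has 2 separate islands. Total boundary length (outer) = 54.19 mm.

54.19 mm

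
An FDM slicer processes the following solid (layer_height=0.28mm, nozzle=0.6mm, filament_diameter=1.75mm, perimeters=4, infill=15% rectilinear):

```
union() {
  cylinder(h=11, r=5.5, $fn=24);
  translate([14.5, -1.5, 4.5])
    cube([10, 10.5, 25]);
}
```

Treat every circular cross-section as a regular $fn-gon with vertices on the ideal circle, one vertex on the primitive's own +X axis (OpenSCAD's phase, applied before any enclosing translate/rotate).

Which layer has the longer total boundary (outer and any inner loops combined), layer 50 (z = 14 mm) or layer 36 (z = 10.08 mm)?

Layer 50 (z = 14): the cylinder is not intersected at this z (z outside [0, 11]); the 10×10.5 cube at (14.5, -1.5) contributes its full rectangle (perimeter 41.00 mm); Merging all regions: only the 10×10.5 cube at (14.5, -1.5) is present, so the union is just that shape — boundary = 41.00 mm. So its perimeter = 41.00 mm. Layer 36 (z = 10.08): the cylinder: section is a regular 24-gon, circumradius r=5.5 (perimeter = 2·24·5.500·sin(180°/24) = 34.46 mm); the 10×10.5 cube at (14.5, -1.5) contributes its full rectangle (perimeter 41.00 mm); Merging all regions: the 2 present regions are separate (no shared area or edge), so areas and boundary lengths simply add and each stays a separate island — boundary = 75.46 mm. So its perimeter = 75.46 mm. Layer 36 is larger (75.46 vs 41.00 mm).

layer 36 (z = 10.08 mm)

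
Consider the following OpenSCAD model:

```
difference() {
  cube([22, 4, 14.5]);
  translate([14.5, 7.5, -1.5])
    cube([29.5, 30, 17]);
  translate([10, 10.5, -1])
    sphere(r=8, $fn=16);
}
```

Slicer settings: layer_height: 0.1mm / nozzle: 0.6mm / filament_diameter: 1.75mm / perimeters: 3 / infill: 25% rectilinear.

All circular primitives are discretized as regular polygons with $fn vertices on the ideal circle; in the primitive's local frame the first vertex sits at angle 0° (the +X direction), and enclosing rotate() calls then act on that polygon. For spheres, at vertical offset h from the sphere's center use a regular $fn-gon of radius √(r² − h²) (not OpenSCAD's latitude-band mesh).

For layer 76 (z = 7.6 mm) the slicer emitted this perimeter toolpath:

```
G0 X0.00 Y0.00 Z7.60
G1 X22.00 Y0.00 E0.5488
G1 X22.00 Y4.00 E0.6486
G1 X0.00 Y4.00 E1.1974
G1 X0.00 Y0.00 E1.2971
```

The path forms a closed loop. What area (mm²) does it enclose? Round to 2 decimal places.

Apply the shoelace formula to the sequence of (X, Y) vertices; enclosed area = 88.00 mm².

88.00 mm²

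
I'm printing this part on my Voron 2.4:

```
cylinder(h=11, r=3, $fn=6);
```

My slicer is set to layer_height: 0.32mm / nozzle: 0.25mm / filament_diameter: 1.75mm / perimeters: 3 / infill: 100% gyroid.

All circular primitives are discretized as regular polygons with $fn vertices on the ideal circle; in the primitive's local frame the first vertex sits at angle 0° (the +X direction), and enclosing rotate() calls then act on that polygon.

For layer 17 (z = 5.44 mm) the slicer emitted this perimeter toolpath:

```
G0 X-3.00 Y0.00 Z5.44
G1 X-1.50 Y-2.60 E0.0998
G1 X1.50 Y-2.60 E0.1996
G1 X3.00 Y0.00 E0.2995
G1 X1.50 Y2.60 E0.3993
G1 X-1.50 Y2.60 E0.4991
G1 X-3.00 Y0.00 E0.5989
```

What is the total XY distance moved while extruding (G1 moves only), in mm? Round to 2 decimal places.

Sum the Euclidean lengths of each G1 segment: total = 18.01 mm.

18.01 mm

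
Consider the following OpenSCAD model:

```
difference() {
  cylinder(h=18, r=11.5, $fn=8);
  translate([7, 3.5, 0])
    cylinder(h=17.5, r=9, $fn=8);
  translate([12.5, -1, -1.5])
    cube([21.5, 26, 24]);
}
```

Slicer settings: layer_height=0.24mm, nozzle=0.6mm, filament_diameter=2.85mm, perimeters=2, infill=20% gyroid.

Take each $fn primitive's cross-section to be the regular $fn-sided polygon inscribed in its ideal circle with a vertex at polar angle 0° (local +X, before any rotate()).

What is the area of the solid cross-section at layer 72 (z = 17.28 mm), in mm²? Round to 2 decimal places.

228.27 mm²

At z = 17.28 mm: the r=11.5 cylinder contributes a regular 8-gon of circumradius 11.5 (area = (8/2)·11.500²·sin(360°/8) = 374.06 mm²); the cylinder at (7, 3.5): section is a regular 8-gon, circumradius r=9 (area = (8/2)·9.000²·sin(360°/8) = 229.10 mm²); the 21.5×26 cube at (12.5, -1) contributes its full rectangle (area 559.00 mm²); Taking the first minus the rest: starting from the r=11.5 cylinder (374.06 mm²), the r=9 cylinder at (7, 3.5) partially overlaps it — only the 145.79 mm² overlap (of its 229.10 mm²) is removed, clipping the outline; the 21.5×26 cube at (12.5, -1) misses the remaining region (no effect) — area = 228.27 mm². Overall, the cross-section is a single solid region. Net area = 228.27 mm².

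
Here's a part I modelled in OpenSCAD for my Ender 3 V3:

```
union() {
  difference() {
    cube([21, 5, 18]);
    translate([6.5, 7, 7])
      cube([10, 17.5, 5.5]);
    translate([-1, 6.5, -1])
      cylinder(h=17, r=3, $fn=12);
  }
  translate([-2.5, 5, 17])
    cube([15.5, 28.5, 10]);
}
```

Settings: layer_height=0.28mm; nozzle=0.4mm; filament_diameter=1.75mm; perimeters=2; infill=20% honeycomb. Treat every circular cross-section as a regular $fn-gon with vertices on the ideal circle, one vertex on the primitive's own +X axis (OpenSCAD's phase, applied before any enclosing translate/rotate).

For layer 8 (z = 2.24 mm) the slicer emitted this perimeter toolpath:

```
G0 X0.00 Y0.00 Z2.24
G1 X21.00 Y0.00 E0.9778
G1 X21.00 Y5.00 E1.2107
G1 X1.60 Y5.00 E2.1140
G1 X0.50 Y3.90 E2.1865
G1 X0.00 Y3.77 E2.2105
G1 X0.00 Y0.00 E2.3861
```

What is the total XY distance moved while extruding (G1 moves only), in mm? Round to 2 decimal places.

Sum the Euclidean lengths of each G1 segment: total = 51.24 mm.

51.24 mm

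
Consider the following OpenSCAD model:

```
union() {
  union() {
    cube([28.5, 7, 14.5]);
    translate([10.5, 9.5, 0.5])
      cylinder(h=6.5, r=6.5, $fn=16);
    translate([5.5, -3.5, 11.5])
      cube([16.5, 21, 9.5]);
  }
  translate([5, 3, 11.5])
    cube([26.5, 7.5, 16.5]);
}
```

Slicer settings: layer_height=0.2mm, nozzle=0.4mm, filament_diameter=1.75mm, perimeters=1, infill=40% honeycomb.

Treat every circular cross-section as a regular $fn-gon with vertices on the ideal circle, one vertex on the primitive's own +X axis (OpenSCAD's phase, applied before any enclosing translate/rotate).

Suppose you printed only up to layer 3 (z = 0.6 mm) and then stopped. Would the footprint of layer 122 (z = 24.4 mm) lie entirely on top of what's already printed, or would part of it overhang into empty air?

part overhangs

Compare the two slices. At z = 0.6: the 28.5×7 cube contributes its full rectangle (area 199.50 mm²); the cylinder at (10.5, 9.5): section is a regular 16-gon, circumradius r=6.5 (area = (16/2)·6.500²·sin(360°/16) = 129.35 mm²); the cube at (5.5, -3.5) is not intersected at this z (z outside [11.5, 21]); Combining (union): the regions partially overlap — summed areas 328.85 mm² minus the doubly-counted overlap 33.42 mm² gives 295.43 mm² — area = 295.43 mm²; the cube at (5, 3) does not reach this height (z outside [11.5, 28]); Taking the union: only that combined region is present, so the union is just that shape — area = 295.43 mm². At z = 24.4: the cube does not reach this height (z outside [0, 14.5]); the cylinder at (10.5, 9.5) does not reach this height (z outside [0.5, 7]); the cube at (5.5, -3.5) is absent (z outside [11.5, 21]); Taking the union: nothing is present at this height; the cube at (5, 3) (footprint 26.5×7.5) is included at this height (area 198.75 mm²); Merging all regions: only the 26.5×7.5 cube at (5, 3) is present, so the union is just that shape — area = 198.75 mm². Checking containment: at z = 24.4 the cross-section extends beyond the z = 0.6 cross-section by about 63.47 mm².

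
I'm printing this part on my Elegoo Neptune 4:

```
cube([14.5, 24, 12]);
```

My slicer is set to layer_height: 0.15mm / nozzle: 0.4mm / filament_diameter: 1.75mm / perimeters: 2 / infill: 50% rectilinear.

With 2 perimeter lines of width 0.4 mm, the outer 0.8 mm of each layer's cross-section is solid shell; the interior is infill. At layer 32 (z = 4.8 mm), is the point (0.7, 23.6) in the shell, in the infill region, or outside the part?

shell

At z = 4.8 mm: the 14.5×24 cube contributes its full rectangle. Overall, the cross-section is a single solid region. The nearest boundary edge runs (14.50, 24.00)→(0.00, 24.00); distance from the point to it = 0.40 mm. The point is inside the cross-section, 0.40 mm from the nearest boundary — within the 0.8 mm shell band (2 × 0.4).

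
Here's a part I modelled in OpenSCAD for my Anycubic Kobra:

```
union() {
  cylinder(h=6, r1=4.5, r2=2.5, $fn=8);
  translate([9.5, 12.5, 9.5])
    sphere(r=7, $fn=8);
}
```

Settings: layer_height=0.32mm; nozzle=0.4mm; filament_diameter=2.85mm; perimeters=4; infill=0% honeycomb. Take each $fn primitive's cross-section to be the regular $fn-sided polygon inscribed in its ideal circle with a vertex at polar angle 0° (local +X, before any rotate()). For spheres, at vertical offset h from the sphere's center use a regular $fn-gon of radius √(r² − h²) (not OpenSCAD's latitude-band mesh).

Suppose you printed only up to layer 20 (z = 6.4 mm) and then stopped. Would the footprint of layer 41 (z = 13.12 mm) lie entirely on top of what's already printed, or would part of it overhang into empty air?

Compare the two slices. At z = 6.4: the cone is not intersected at this z (z outside [0, 6]); the r=7 sphere at (9.5, 12.5) contributes a regular 8-gon of circumradius √(7²−3.1²) = 6.276 (area = (8/2)·6.276²·sin(360°/8) = 111.41 mm²); Taking the union: only the r=7 sphere at (9.5, 12.5) is present, so the union is just that shape — area = 111.41 mm². At z = 13.12: the cone is absent (z outside [0, 6]); the sphere at (9.5, 12.5): section is a regular 8-gon, circumradius = √(r²−h²) = √(7²−3.62²) = 5.991 (area = (8/2)·5.991²·sin(360°/8) = 101.53 mm²); Merging all regions: only the r=7 sphere at (9.5, 12.5) is present, so the union is just that shape — area = 101.53 mm². Checking containment: the cross-section at z = 13.12 is a subset of the cross-section at z = 6.4.

entirely on top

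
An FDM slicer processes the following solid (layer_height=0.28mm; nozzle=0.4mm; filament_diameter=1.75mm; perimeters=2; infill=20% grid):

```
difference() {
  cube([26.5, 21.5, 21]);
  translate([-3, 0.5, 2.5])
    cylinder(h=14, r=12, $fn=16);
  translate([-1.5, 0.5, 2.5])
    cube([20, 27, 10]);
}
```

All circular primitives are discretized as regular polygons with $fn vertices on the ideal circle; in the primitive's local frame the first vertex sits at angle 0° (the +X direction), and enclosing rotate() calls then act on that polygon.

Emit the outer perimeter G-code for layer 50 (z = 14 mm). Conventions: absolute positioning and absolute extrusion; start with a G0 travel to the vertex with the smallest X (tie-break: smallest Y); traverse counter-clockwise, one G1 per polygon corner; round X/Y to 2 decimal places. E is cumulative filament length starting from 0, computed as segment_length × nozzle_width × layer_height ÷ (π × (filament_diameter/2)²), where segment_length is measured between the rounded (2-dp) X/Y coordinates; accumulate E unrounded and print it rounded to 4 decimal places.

G0 X0.00 Y11.90 Z14.00
G1 X1.59 Y11.59 E0.0754
G1 X5.49 Y8.99 E0.2937
G1 X8.09 Y5.09 E0.5119
G1 X9.00 Y0.50 E0.7298
G1 X8.90 Y0.00 E0.7536
G1 X26.50 Y0.00 E1.5731
G1 X26.50 Y21.50 E2.5742
G1 X0.00 Y21.50 E3.8082
G1 X0.00 Y11.90 E4.2552

At z = 14 mm: the cube (footprint 26.5×21.5) is included at this height; the cylinder at (-3, 0.5): section is a regular 16-gon, circumradius r=12; the cube at (-1.5, 0.5) is absent (z outside [2.5, 12.5]); After the difference (first − rest): starting from the 26.5×21.5 cube, the r=12 cylinder at (-3, 0.5) partially overlaps it — only the 79.58 mm² overlap (of its 440.85 mm²) is removed, clipping the outline — 1 connected region. The outline is a single polygon with 9 vertices. Extrusion per mm of travel: 0.4 × 0.28 / (π × 0.875²) = 0.046564. Accumulating E over each segment gives final E = 4.2552.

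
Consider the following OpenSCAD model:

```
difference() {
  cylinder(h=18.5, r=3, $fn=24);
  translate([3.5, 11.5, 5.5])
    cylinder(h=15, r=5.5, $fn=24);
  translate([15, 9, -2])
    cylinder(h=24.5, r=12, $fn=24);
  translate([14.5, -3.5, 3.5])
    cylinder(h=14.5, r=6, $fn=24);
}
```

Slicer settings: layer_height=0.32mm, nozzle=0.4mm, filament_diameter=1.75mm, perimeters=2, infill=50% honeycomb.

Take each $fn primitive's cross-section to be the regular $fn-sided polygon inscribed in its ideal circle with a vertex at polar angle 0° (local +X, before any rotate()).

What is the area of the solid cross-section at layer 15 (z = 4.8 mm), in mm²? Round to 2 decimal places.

27.95 mm²

At z = 4.8 mm: the r=3 cylinder contributes a regular 24-gon of circumradius 3 (area = (24/2)·3.000²·sin(360°/24) = 27.95 mm²); the cylinder at (3.5, 11.5) is not intersected at this z (z outside [5.5, 20.5]); the r=12 cylinder at (15, 9) gives a regular 24-gon of circumradius 12 (constant along its height) (area = (24/2)·12.000²·sin(360°/24) = 447.24 mm²); the r=6 cylinder at (14.5, -3.5) contributes a regular 24-gon of circumradius 6 (area = (24/2)·6.000²·sin(360°/24) = 111.81 mm²); Subtracting the remaining from the first: starting from the r=3 cylinder (27.95 mm²), the r=12 cylinder at (15, 9) misses the remaining region (no effect); the r=6 cylinder at (14.5, -3.5) misses the remaining region (no effect) — area = 27.95 mm². Overall, the cross-section is a single solid region. Net area = 27.95 mm².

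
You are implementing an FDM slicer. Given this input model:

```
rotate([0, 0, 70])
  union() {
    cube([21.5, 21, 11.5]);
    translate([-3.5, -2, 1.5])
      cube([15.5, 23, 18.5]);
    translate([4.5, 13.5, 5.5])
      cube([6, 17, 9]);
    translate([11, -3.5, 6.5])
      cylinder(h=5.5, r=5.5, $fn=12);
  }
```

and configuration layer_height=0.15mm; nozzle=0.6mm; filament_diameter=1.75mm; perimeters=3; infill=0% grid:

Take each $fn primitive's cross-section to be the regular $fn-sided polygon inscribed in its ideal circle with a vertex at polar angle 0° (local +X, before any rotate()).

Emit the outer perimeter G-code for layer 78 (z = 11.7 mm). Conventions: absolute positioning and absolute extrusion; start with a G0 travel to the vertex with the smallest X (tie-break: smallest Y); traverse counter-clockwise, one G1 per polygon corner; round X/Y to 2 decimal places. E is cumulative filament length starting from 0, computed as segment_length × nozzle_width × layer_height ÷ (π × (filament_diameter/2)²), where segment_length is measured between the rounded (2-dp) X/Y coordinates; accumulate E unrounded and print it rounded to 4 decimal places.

G0 X-27.12 Y14.66 Z11.70
G1 X-18.19 Y11.41 E0.3556
G1 X-20.93 Y3.89 E0.6551
G1 X0.68 Y-3.97 E1.5155
G1 X3.90 Y4.86 E1.8672
G1 X5.17 Y3.97 E1.9252
G1 X8.01 Y3.72 E2.0319
G1 X10.59 Y4.93 E2.1385
G1 X12.22 Y7.26 E2.2449
G1 X12.47 Y10.09 E2.3512
G1 X11.26 Y12.67 E2.4578
G1 X8.93 Y14.31 E2.5644
G1 X6.10 Y14.56 E2.6707
G1 X3.52 Y13.35 E2.7774
G1 X2.48 Y11.87 E2.8451
G1 X-15.63 Y18.46 E3.5662
G1 X-16.14 Y17.05 E3.6223
G1 X-25.07 Y20.30 E3.9778
G1 X-27.12 Y14.66 E4.2024

At z = 11.7 mm: the cube does not reach this height (z outside [0, 11.5]); the 15.5×23 cube at (-3.5, -2) contributes its full rectangle; the cube at (4.5, 13.5) (footprint 6×17) is included at this height; the r=5.5 cylinder at (11, -3.5) contributes a regular 12-gon of circumradius 5.5; Merging all regions: the regions partially overlap (shared area 63.60 mm²), so overlapping operands fuse into one piece — 1 connected region; (whole slice rotated 70° about Z — lengths, areas and connectivity unchanged). The outline is a single polygon with 18 vertices. Extrusion per mm of travel: 0.6 × 0.15 / (π × 0.875²) = 0.037418. Accumulating E over each segment gives final E = 4.2024.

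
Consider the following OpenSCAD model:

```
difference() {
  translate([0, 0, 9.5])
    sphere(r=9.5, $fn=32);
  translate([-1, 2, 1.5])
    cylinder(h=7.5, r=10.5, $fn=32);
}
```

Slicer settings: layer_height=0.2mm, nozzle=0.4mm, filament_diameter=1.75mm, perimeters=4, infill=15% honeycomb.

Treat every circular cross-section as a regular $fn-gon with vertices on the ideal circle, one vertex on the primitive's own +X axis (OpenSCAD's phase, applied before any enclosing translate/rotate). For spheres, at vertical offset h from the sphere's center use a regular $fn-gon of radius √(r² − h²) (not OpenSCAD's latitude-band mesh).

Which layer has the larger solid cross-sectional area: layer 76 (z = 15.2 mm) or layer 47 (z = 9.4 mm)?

layer 47 (z = 9.4 mm)

Layer 76 (z = 15.2): the sphere: section is a regular 32-gon, circumradius = √(r²−h²) = √(9.5²−5.7²) = 7.600 (area = (32/2)·7.600²·sin(360°/32) = 180.29 mm²); the cylinder at (-1, 2) does not reach this height (z outside [1.5, 9]); Subtracting the remaining from the first: none of the subtracted shapes is present at this height, so the r=9.5 sphere is unchanged — area = 180.29 mm². So its area = 180.29 mm². Layer 47 (z = 9.4): the sphere: section is a regular 32-gon, circumradius = √(r²−h²) = √(9.5²−0.1²) = 9.499 (area = (32/2)·9.499²·sin(360°/32) = 281.68 mm²); the cylinder at (-1, 2) is absent (z outside [1.5, 9]); Taking the first minus the rest: none of the subtracted shapes is present at this height, so the r=9.5 sphere is unchanged — area = 281.68 mm². So its area = 281.68 mm². Layer 47 is larger (281.68 vs 180.29 mm²).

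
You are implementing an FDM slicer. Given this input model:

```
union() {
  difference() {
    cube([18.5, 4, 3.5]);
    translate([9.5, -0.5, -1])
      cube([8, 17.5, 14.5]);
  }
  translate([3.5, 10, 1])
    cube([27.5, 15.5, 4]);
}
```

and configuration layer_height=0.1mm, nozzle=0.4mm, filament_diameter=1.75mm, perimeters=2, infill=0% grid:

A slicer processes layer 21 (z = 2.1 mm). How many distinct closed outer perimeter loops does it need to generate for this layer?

At z = 2.1 mm: the cube is present — its section is the full 18.5×4 rectangle; the cube at (9.5, -0.5) is present — its section is the full 8×17.5 rectangle; Taking the first minus the rest: starting from the 18.5×4 cube, the 8×17.5 cube at (9.5, -0.5) partially overlaps it — only the 32.00 mm² overlap (of its 140.00 mm²) is removed, clipping the outline — 2 connected regions; the cube at (3.5, 10) (footprint 27.5×15.5) is included at this height; Taking the union: the 2 present regions are separate (no shared area or edge), so areas and boundary lengths simply add and each stays a separate island — 3 connected regions. The result has 3 disconnected regions.

3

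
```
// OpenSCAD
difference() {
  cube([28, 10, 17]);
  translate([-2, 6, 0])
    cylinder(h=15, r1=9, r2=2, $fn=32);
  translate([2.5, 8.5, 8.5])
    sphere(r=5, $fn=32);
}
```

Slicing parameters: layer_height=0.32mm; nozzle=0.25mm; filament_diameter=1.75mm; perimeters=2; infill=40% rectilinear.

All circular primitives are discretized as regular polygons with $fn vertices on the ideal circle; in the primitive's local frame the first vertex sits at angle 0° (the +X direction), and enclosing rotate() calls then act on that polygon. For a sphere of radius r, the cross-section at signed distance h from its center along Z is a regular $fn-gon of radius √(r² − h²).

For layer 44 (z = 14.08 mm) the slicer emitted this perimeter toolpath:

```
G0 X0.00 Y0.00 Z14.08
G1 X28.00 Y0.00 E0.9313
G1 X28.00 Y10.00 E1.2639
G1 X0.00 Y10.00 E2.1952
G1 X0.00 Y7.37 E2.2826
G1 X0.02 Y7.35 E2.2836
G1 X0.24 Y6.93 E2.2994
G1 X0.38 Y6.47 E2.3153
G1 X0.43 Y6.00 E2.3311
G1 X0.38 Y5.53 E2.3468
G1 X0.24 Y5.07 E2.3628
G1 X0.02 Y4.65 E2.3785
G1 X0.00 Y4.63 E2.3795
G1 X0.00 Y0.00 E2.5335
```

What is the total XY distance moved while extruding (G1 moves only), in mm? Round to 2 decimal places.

76.17 mm

Sum the Euclidean lengths of each G1 segment: total = 76.17 mm.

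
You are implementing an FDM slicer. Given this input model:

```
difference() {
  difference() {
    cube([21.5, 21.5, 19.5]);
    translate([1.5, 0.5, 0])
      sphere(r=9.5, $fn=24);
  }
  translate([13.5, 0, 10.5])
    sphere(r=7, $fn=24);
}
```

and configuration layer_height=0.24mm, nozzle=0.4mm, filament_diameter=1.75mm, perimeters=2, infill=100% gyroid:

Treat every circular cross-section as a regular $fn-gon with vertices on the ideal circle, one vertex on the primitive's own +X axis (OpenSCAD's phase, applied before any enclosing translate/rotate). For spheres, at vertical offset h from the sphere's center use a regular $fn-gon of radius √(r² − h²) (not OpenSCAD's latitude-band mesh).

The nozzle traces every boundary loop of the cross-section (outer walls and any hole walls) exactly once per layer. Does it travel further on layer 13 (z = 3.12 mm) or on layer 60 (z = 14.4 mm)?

Layer 13 (z = 3.12): the 21.5×21.5 cube contributes its full rectangle (perimeter 86.00 mm); the r=9.5 sphere at (1.5, 0.5) contributes a regular 24-gon of circumradius √(9.5²−3.12²) = 8.973 (perimeter = 2·24·8.973·sin(180°/24) = 56.22 mm); After the difference (first − rest): starting from the 21.5×21.5 cube, the r=9.5 sphere at (1.5, 0.5) partially overlaps it — only the 81.05 mm² overlap (of its 250.07 mm²) is removed, clipping the outline — boundary = 82.39 mm; the sphere at (13.5, 0) does not reach this height (|z−center|=7.380 > r=7); Subtracting the remaining from the first: none of the subtracted shapes is present at this height, so the result so far is unchanged — boundary = 82.39 mm. So its perimeter = 82.39 mm. Layer 60 (z = 14.4): the cube is present — its section is the full 21.5×21.5 rectangle (perimeter 86.00 mm); the sphere at (1.5, 0.5) is absent (|z−center|=14.400 > r=9.5); After the difference (first − rest): none of the subtracted shapes is present at this height, so the 21.5×21.5 cube is unchanged — boundary = 86.00 mm; the r=7 sphere at (13.5, 0) contributes a regular 24-gon of circumradius √(7²−3.9²) = 5.813 (perimeter = 2·24·5.813·sin(180°/24) = 36.42 mm); After the difference (first − rest): starting from that combined region, the r=7 sphere at (13.5, 0) partially overlaps it — only the 52.47 mm² overlap (of its 104.95 mm²) is removed, clipping the outline — boundary = 92.58 mm. So its perimeter = 92.58 mm. Layer 60 is larger (92.58 vs 82.39 mm).

layer 60 (z = 14.4 mm)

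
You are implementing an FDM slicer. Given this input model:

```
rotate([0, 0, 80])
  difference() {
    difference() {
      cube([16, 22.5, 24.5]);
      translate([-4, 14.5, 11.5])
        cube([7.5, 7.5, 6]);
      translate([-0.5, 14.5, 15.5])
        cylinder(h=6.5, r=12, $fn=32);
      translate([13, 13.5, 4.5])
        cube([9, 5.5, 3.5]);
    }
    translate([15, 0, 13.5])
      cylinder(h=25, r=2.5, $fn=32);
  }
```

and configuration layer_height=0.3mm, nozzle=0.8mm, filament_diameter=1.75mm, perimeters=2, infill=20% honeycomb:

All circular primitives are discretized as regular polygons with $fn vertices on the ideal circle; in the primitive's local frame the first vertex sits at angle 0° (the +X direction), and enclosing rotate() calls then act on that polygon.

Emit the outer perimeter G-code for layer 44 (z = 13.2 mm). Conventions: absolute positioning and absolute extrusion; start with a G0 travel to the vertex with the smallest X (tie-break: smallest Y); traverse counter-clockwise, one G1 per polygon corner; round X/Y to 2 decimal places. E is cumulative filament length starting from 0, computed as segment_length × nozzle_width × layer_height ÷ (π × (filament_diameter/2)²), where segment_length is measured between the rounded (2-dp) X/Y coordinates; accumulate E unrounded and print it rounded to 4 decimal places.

At z = 13.2 mm: the 16×22.5 cube contributes its full rectangle; the 7.5×7.5 cube at (-4, 14.5) contributes its full rectangle; the cylinder at (-0.5, 14.5) is not intersected at this z (z outside [15.5, 22]); the cube at (13, 13.5) is absent (z outside [4.5, 8]); Subtracting the remaining from the first: starting from the 16×22.5 cube, the 7.5×7.5 cube at (-4, 14.5) partially overlaps it — only the 26.25 mm² overlap (of its 56.25 mm²) is removed, clipping the outline — 1 connected region; the cylinder at (15, 0) is not intersected at this z (z outside [13.5, 38.5]); After the difference (first − rest): none of the subtracted shapes is present at this height, so the result so far is unchanged — 1 connected region; (whole slice rotated 80° about Z — lengths, areas and connectivity unchanged). The outline is a single polygon with 8 vertices. Extrusion per mm of travel: 0.8 × 0.3 / (π × 0.875²) = 0.099780. Accumulating E over each segment gives final E = 8.3814.

G0 X-22.16 Y3.91 Z13.20
G1 X-21.67 Y3.82 E0.0497
G1 X-21.06 Y7.27 E0.3993
G1 X-13.67 Y5.96 E1.1482
G1 X-14.28 Y2.52 E1.4968
G1 X0.00 Y0.00 E2.9436
G1 X2.78 Y15.76 E4.5405
G1 X-19.38 Y19.66 E6.7856
G1 X-22.16 Y3.91 E8.3814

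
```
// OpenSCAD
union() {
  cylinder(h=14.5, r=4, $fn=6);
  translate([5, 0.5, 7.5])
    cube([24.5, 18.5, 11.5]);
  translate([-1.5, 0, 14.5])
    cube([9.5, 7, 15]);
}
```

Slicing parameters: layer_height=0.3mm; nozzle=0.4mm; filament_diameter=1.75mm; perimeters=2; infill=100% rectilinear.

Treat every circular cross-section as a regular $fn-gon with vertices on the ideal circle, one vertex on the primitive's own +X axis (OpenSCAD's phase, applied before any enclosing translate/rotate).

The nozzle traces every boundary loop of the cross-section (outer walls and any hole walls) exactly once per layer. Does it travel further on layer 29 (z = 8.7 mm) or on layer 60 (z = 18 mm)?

Layer 29 (z = 8.7): the r=4 cylinder gives a regular 6-gon of circumradius 4 (constant along its height) (perimeter = 2·6·4.000·sin(180°/6) = 24.00 mm); the cube at (5, 0.5) (footprint 24.5×18.5) is included at this height (perimeter 86.00 mm); the cube at (-1.5, 0) does not reach this height (z outside [14.5, 29.5]); Merging all regions: the 2 present regions are separate (no shared area or edge), so areas and boundary lengths simply add and each stays a separate island — boundary = 110.00 mm. So its perimeter = 110.00 mm. Layer 60 (z = 18): the cylinder does not reach this height (z outside [0, 14.5]); the cube at (5, 0.5) is present — its section is the full 24.5×18.5 rectangle (perimeter 86.00 mm); the cube at (-1.5, 0) (footprint 9.5×7) is included at this height (perimeter 33.00 mm); Merging all regions: the regions partially overlap (shared area 19.50 mm²), so the edge portions inside another operand are dropped and the merged outline is re-measured after clipping — boundary = 100.00 mm. So its perimeter = 100.00 mm. Layer 29 is larger (110.00 vs 100.00 mm).

layer 29 (z = 8.7 mm)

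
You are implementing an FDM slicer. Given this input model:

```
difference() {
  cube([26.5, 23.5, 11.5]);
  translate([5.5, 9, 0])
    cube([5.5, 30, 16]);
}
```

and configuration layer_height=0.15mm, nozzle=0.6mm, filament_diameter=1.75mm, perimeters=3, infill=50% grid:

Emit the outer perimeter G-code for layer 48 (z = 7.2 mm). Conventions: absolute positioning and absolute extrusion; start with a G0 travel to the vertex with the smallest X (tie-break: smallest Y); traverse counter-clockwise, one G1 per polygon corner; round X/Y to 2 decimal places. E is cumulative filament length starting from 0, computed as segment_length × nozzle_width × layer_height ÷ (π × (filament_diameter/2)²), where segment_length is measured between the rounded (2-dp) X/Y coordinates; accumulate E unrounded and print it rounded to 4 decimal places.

At z = 7.2 mm: the 26.5×23.5 cube contributes its full rectangle; the cube at (5.5, 9) (footprint 5.5×30) is included at this height; After the difference (first − rest): starting from the 26.5×23.5 cube, the 5.5×30 cube at (5.5, 9) partially overlaps it — only the 79.75 mm² overlap (of its 165.00 mm²) is removed, clipping the outline — 1 connected region. The outline is a single polygon with 8 vertices. Extrusion per mm of travel: 0.6 × 0.15 / (π × 0.875²) = 0.037418. Accumulating E over each segment gives final E = 4.8269.

G0 X0.00 Y0.00 Z7.20
G1 X26.50 Y0.00 E0.9916
G1 X26.50 Y23.50 E1.8709
G1 X11.00 Y23.50 E2.4509
G1 X11.00 Y9.00 E2.9934
G1 X5.50 Y9.00 E3.1992
G1 X5.50 Y23.50 E3.7418
G1 X0.00 Y23.50 E3.9476
G1 X0.00 Y0.00 E4.8269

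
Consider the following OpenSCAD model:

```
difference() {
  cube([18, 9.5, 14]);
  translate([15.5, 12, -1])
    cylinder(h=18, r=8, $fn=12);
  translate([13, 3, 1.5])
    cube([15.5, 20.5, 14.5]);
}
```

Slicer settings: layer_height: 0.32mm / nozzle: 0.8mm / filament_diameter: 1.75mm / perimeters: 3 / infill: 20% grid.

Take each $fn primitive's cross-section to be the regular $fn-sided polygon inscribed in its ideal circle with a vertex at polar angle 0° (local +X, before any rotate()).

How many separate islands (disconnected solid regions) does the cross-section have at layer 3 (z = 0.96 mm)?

At z = 0.96 mm: the 18×9.5 cube contributes its full rectangle; the r=8 cylinder at (15.5, 12) gives a regular 12-gon of circumradius 8 (constant along its height); the cube at (13, 3) is absent (z outside [1.5, 16]); Subtracting the remaining from the first: starting from the 18×9.5 cube, the r=8 cylinder at (15.5, 12) partially overlaps it — only the 41.75 mm² overlap (of its 192.00 mm²) is removed, clipping the outline — 1 connected region. Overall, the cross-section is a single solid region. Island count = 1.

1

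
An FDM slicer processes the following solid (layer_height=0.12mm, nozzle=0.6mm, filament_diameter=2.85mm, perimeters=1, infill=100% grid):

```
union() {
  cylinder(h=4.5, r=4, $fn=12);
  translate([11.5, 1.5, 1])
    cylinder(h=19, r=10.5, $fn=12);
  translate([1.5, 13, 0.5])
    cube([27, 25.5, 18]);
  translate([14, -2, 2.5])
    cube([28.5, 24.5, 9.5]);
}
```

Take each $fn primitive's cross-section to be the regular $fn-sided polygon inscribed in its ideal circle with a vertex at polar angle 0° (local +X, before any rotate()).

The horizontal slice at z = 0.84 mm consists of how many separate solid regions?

2

At z = 0.84 mm: the cylinder: section is a regular 12-gon, circumradius r=4; the cylinder at (11.5, 1.5) does not reach this height (z outside [1, 20]); the cube at (1.5, 13) is present — its section is the full 27×25.5 rectangle; the cube at (14, -2) is absent (z outside [2.5, 12]); Merging all regions: the 2 present regions are separate (no shared area or edge), so areas and boundary lengths simply add and each stays a separate island — 2 connected regions. The result has 2 disconnected regions.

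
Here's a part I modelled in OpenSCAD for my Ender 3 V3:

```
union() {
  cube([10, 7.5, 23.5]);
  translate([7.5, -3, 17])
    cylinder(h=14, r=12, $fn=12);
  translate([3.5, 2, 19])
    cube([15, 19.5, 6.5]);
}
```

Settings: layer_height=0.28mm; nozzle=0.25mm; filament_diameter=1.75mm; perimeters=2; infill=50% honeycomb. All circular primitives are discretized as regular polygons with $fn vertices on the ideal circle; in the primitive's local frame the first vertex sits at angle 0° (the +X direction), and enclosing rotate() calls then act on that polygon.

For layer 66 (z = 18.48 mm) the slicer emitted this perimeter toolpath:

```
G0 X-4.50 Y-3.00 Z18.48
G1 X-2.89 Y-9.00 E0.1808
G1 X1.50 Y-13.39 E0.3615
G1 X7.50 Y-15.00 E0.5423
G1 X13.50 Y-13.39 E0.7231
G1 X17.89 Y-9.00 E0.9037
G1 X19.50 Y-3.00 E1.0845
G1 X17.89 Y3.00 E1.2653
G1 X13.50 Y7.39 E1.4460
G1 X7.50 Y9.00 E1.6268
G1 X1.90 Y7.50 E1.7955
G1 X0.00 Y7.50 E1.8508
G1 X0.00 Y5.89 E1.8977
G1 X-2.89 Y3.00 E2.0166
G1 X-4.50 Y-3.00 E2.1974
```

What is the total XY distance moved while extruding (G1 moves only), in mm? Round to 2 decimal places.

Sum the Euclidean lengths of each G1 segment: total = 75.51 mm.

75.51 mm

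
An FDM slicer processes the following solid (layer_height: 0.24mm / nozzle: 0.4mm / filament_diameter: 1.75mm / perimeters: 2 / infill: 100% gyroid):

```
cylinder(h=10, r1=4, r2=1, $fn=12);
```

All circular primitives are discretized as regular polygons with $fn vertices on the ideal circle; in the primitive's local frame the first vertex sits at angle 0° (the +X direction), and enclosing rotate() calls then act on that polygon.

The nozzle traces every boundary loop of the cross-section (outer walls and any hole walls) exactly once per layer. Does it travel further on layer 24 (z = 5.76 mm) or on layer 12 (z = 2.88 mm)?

layer 12 (z = 2.88 mm)

Layer 24 (z = 5.76): the cone contributes a regular 12-gon of circumradius 2.272 (interpolated between r1=4 and r2=1 at t=0.576) (perimeter = 2·12·2.272·sin(180°/12) = 14.11 mm). So its perimeter = 14.11 mm. Layer 12 (z = 2.88): the cone contributes a regular 12-gon of circumradius 3.136 (interpolated between r1=4 and r2=1 at t=0.288) (perimeter = 2·12·3.136·sin(180°/12) = 19.48 mm). So its perimeter = 19.48 mm. Layer 12 is larger (19.48 vs 14.11 mm).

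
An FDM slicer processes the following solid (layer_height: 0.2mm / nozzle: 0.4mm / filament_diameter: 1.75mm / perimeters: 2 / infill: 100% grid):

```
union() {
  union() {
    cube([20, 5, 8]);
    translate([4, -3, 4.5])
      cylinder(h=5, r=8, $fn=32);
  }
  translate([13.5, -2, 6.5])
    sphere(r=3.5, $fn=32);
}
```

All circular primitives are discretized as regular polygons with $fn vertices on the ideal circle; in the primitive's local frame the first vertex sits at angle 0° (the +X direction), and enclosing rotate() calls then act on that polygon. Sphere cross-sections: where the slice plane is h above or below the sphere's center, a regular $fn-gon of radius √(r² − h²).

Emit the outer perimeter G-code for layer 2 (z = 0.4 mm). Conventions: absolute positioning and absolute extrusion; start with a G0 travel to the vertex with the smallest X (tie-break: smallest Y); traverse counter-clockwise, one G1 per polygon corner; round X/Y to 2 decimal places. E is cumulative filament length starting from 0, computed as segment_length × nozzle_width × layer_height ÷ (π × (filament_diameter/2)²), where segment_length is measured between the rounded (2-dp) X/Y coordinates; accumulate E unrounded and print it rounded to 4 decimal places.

G0 X0.00 Y0.00 Z0.40
G1 X20.00 Y0.00 E0.6652
G1 X20.00 Y5.00 E0.8315
G1 X0.00 Y5.00 E1.4967
G1 X0.00 Y0.00 E1.6630

At z = 0.4 mm: the cube (footprint 20×5) is included at this height; the cylinder at (4, -3) is not intersected at this z (z outside [4.5, 9.5]); Merging all regions: only the 20×5 cube is present, so the union is just that shape — 1 connected region; the sphere at (13.5, -2) does not reach this height (|z−center|=6.100 > r=3.5); Merging all regions: only that combined region is present, so the union is just that shape — 1 connected region. The outline is a single polygon with 4 vertices. Extrusion per mm of travel: 0.4 × 0.2 / (π × 0.875²) = 0.033260. Accumulating E over each segment gives final E = 1.6630.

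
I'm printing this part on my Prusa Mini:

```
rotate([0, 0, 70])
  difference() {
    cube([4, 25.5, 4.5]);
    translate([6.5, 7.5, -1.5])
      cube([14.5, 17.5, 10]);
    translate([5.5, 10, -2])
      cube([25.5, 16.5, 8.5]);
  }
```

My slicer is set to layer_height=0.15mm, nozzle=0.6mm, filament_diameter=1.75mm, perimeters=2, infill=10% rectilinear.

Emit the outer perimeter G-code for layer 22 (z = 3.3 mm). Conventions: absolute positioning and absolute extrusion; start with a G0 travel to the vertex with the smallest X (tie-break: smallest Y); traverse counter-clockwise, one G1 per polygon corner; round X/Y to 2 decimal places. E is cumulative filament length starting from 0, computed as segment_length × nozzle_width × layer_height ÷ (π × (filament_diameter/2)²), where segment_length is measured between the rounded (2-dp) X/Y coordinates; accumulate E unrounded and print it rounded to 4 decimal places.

At z = 3.3 mm: the 4×25.5 cube contributes its full rectangle; the 14.5×17.5 cube at (6.5, 7.5) contributes its full rectangle; the cube at (5.5, 10) (footprint 25.5×16.5) is included at this height; Subtracting the remaining from the first: starting from the 4×25.5 cube, the 14.5×17.5 cube at (6.5, 7.5) misses the remaining region (no effect); the 25.5×16.5 cube at (5.5, 10) misses the remaining region (no effect) — 1 connected region; (whole slice rotated 70° about Z — lengths, areas and connectivity unchanged). The outline is a single polygon with 4 vertices. Extrusion per mm of travel: 0.6 × 0.15 / (π × 0.875²) = 0.037418. Accumulating E over each segment gives final E = 2.2076.

G0 X-23.96 Y8.72 Z3.30
G1 X0.00 Y0.00 E0.9541
G1 X1.37 Y3.76 E1.1038
G1 X-22.59 Y12.48 E2.0578
G1 X-23.96 Y8.72 E2.2076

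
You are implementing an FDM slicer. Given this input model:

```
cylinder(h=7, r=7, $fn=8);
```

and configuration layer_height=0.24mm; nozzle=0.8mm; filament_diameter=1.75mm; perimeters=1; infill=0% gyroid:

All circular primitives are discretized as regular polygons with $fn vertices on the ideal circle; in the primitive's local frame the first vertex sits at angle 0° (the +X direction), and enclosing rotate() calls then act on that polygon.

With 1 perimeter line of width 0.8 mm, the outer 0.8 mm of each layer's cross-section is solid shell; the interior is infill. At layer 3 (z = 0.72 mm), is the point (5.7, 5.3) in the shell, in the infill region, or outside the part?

outside

At z = 0.72 mm: the r=7 cylinder contributes a regular 8-gon of circumradius 7. Overall, the cross-section is a single solid region. The nearest boundary edge runs (7.00, 0.00)→(4.95, 4.95); distance from the point to it = 0.83 mm. The point is not inside any of the regions above, so it lies outside the cross-section (0.83 mm from the nearest boundary).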